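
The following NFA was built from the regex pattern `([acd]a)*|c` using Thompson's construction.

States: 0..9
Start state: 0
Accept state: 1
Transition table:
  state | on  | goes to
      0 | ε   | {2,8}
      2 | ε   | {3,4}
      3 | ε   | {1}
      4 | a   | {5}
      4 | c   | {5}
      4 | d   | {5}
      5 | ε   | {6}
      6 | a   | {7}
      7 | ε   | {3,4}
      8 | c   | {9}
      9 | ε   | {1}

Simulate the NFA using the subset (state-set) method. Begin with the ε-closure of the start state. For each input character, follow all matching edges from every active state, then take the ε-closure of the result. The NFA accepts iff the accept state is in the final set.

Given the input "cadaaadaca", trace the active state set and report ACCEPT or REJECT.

Answer: ACCEPT

Steps:
initial (ε-close {0}): {0,1,2,3,4,8}
'c' @ 1: {1,5,6,9}  ✓accept
'a' @ 2: {1,3,4,7}  ✓accept
'd' @ 3: {5,6}
'a' @ 4: {1,3,4,7}  ✓accept
'a' @ 5: {5,6}
'a' @ 6: {1,3,4,7}  ✓accept
'd' @ 7: {5,6}
'a' @ 8: {1,3,4,7}  ✓accept
'c' @ 9: {5,6}
'a' @ 10: {1,3,4,7}  ✓accept
final: {1,3,4,7}; accept 1 in set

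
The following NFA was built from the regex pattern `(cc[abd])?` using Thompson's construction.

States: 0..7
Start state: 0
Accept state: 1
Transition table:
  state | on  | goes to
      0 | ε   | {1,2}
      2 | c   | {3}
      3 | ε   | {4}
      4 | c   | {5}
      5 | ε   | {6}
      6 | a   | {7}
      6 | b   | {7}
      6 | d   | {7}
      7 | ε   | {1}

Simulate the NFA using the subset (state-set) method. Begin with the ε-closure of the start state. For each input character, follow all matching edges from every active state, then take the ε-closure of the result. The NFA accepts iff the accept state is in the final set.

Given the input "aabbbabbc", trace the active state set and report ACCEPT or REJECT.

Answer: REJECT

Trace:
initial (ε-close {0}): {0,1,2}
'a' @ 1: {}  — no active states
rest 'abbbabbc' ignored (set empty)
final: {}; accept 1 not in set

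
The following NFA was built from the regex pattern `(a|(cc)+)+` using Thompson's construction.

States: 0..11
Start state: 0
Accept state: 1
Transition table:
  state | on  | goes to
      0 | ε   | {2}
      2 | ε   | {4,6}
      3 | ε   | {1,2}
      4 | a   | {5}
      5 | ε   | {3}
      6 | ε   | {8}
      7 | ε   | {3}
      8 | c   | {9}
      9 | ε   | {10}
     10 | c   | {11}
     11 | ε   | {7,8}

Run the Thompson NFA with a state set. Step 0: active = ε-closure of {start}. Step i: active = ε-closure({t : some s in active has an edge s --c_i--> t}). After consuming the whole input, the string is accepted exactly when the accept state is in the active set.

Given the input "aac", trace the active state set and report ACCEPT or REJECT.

Answer: REJECT

Steps:
S₀ = ε-closure({0}) = {0,2,4,6,8}
'a' @ 1: {1,2,3,4,5,6,8}  [accepting]
'a' @ 2: {1,2,3,4,5,6,8}  [accepting]
'c' @ 3: {9,10}
after full input: {9,10}  (accept=1 not in)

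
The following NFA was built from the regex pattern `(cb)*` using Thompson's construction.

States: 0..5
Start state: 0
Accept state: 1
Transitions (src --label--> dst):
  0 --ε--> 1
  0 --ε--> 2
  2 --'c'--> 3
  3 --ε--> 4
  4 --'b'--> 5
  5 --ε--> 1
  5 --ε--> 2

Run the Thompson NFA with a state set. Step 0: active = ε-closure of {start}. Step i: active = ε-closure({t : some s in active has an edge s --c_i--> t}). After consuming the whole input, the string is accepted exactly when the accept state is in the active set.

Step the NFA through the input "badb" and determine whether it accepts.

Answer: REJECT

Derivation:
S₀ = ε-closure({0}) = {0,1,2}
'b' @ 1: {}  — no active states
rest 'adb' ignored (set empty)
end set {} — state 1 not in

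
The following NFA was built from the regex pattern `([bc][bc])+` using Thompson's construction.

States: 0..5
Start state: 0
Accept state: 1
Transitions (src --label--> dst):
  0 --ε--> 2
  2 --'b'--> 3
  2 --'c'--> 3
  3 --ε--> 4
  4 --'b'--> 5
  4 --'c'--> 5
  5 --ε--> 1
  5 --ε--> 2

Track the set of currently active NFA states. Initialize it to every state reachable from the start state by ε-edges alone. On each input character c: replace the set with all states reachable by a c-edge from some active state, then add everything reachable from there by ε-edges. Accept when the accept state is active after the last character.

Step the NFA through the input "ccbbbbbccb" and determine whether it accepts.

S₀ = ε-closure({0}) = {0,2}
'c' @ 1: {3,4}
'c' @ 2: {1,2,5}  [accepting]
'b' @ 3: {3,4}
'b' @ 4: {1,2,5}  [accepting]
'b' @ 5: {3,4}
'b' @ 6: {1,2,5}  [accepting]
'b' @ 7: {3,4}
'c' @ 8: {1,2,5}  [accepting]
'c' @ 9: {3,4}
'b' @ 10: {1,2,5}  [accepting]
after full input: {1,2,5}  (accept=1 in)

Answer: ACCEPT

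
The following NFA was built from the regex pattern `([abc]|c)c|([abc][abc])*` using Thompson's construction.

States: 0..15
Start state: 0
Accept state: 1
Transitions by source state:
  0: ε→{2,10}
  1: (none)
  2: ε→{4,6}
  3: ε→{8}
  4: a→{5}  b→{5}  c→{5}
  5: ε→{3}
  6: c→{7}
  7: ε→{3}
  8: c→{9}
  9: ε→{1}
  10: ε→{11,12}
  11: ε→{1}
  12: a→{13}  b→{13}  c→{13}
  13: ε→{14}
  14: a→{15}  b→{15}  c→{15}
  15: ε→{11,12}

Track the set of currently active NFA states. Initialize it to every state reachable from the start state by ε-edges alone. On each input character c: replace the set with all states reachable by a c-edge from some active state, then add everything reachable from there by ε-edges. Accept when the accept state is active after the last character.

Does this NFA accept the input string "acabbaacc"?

initial (ε-close {0}): {0,1,2,4,6,10,11,12}
'a' @ 1: {3,5,8,13,14}
'c' @ 2: {1,9,11,12,15}  [accepting]
'a' @ 3: {13,14}
'b' @ 4: {1,11,12,15}  [accepting]
'b' @ 5: {13,14}
'a' @ 6: {1,11,12,15}  [accepting]
'a' @ 7: {13,14}
'c' @ 8: {1,11,12,15}  [accepting]
'c' @ 9: {13,14}
final: {13,14}; accept 1 not in set

Answer: REJECT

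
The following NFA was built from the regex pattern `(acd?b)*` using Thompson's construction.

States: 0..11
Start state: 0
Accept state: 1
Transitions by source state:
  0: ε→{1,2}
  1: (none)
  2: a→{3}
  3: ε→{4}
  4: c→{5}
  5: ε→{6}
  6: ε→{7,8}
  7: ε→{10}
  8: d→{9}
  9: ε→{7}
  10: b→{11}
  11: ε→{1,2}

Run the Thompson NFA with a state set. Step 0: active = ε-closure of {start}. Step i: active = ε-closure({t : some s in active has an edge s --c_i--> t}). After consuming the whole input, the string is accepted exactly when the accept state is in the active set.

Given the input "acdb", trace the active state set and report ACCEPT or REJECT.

initial (ε-close {0}): {0,1,2}
'a' @ 1: {3,4}
'c' @ 2: {5,6,7,8,10}
'd' @ 3: {7,9,10}
'b' @ 4: {1,2,11}  ✓accept
end set {1,2,11} — state 1 in

Answer: ACCEPT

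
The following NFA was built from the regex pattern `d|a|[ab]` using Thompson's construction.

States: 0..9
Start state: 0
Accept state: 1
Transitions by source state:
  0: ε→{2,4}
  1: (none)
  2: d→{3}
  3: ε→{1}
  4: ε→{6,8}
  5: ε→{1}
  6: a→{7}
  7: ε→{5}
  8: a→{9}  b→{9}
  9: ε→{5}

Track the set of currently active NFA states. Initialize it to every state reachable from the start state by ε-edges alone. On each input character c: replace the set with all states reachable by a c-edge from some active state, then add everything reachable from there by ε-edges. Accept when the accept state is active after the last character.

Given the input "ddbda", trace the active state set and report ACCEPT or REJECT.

Answer: REJECT

Steps:
start: ε-closure({0}) = {0,2,4,6,8}
'd' @ 1: {1,3}  (accept∈set)
'd' @ 2: {}  — dead — no transitions
rest 'bda' ignored (set empty)
end set {} — state 1 not in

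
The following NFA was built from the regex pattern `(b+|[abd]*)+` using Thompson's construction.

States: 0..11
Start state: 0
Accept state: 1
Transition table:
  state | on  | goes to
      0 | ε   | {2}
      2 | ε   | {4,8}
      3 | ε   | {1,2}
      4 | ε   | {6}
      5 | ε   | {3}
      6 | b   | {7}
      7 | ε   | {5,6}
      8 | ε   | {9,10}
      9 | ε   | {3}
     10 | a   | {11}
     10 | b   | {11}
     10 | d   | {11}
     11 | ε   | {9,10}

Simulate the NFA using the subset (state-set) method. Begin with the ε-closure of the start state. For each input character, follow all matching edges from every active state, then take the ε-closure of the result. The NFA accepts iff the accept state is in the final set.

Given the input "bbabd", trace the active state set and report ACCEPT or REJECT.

Answer: ACCEPT

Trace:
initial (ε-close {0}): {0,1,2,3,4,6,8,9,10}
'b' @ 1: {1,2,3,4,5,6,7,8,9,10,11}  [accepting]
'b' @ 2: {1,2,3,4,5,6,7,8,9,10,11}  [accepting]
'a' @ 3: {1,2,3,4,6,8,9,10,11}  [accepting]
'b' @ 4: {1,2,3,4,5,6,7,8,9,10,11}  [accepting]
'd' @ 5: {1,2,3,4,6,8,9,10,11}  [accepting]
end set {1,2,3,4,6,8,9,10,11} — state 1 in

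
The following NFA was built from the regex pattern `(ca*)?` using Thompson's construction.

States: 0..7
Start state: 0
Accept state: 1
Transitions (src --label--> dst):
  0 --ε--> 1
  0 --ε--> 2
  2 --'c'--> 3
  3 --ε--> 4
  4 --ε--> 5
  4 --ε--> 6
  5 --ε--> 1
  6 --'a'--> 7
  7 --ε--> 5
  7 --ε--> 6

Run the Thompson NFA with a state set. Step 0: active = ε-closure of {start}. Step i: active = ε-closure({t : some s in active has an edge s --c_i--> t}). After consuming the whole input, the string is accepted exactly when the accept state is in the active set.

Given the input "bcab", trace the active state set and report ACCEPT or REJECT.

initial (ε-close {0}): {0,1,2}
'b' @ 1: {}  — no active states
rest 'cab' ignored (set empty)
after full input: {}  (accept=1 not in)

Answer: REJECT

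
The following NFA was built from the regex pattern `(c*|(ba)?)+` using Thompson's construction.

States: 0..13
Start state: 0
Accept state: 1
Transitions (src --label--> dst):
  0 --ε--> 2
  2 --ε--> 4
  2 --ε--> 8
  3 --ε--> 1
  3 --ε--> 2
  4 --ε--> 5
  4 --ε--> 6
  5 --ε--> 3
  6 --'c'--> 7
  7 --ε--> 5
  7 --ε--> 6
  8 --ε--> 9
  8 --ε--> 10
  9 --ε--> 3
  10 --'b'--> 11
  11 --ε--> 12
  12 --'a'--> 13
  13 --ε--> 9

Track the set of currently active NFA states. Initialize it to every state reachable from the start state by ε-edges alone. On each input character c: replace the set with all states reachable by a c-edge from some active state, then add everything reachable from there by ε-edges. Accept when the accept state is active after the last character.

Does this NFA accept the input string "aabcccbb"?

Answer: REJECT

Steps:
initial (ε-close {0}): {0,1,2,3,4,5,6,8,9,10}
'a' @ 1: {}  — no active states
rest 'abcccbb' ignored (set empty)
end set {} — state 1 not in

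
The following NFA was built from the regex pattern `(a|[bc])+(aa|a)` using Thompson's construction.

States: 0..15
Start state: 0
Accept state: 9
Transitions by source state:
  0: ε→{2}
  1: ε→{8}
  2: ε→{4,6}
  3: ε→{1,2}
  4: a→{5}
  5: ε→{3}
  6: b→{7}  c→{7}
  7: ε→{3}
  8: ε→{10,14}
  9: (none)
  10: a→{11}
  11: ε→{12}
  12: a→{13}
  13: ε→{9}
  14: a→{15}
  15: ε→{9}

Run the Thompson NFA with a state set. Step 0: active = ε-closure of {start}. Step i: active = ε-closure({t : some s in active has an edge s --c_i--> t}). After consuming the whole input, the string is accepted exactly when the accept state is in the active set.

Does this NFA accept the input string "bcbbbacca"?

start: ε-closure({0}) = {0,2,4,6}
'b' @ 1: {1,2,3,4,6,7,8,10,14}
'c' @ 2: {1,2,3,4,6,7,8,10,14}
'b' @ 3: {1,2,3,4,6,7,8,10,14}
'b' @ 4: {1,2,3,4,6,7,8,10,14}
'b' @ 5: {1,2,3,4,6,7,8,10,14}
'a' @ 6: {1,2,3,4,5,6,8,9,10,11,12,14,15}  (accept∈set)
'c' @ 7: {1,2,3,4,6,7,8,10,14}
'c' @ 8: {1,2,3,4,6,7,8,10,14}
'a' @ 9: {1,2,3,4,5,6,8,9,10,11,12,14,15}  (accept∈set)
end set {1,2,3,4,5,6,8,9,10,11,12,14,15} — state 9 in

Answer: ACCEPT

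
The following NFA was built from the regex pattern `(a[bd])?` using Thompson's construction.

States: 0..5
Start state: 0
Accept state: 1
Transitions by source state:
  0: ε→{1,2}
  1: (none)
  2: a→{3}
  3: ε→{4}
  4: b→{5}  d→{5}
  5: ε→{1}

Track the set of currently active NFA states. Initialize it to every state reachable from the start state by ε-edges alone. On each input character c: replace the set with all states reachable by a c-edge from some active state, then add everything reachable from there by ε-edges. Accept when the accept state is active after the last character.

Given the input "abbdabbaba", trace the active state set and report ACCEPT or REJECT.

S₀ = ε-closure({0}) = {0,1,2}
'a' @ 1: {3,4}
'b' @ 2: {1,5}  ✓accept
'b' @ 3: {}  — state set empty
rest 'dabbaba' ignored (set empty)
after full input: {}  (accept=1 not in)

Answer: REJECT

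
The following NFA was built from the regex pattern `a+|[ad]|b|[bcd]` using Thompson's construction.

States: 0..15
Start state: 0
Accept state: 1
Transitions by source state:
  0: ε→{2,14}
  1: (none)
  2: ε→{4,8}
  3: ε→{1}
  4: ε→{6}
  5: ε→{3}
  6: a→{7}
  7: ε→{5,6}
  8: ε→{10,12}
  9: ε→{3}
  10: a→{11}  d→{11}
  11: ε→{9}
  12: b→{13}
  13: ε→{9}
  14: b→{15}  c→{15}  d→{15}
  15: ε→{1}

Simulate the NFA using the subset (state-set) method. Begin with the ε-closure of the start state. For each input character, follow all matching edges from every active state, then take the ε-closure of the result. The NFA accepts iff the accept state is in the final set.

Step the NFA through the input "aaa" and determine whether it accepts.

Answer: ACCEPT

Steps:
initial (ε-close {0}): {0,2,4,6,8,10,12,14}
'a' @ 1: {1,3,5,6,7,9,11}  ✓accept
'a' @ 2: {1,3,5,6,7}  ✓accept
'a' @ 3: {1,3,5,6,7}  ✓accept
end set {1,3,5,6,7} — state 1 in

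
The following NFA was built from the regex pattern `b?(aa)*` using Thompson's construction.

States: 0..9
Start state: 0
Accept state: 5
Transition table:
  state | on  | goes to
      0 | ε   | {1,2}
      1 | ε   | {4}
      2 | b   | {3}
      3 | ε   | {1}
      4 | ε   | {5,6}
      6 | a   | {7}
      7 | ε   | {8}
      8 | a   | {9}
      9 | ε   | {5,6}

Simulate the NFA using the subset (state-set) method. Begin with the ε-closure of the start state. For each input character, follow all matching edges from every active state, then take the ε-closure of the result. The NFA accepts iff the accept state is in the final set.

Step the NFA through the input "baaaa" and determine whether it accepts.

Answer: ACCEPT

Steps:
initial (ε-close {0}): {0,1,2,4,5,6}
'b' @ 1: {1,3,4,5,6}  (accept∈set)
'a' @ 2: {7,8}
'a' @ 3: {5,6,9}  (accept∈set)
'a' @ 4: {7,8}
'a' @ 5: {5,6,9}  (accept∈set)
end set {5,6,9} — state 5 in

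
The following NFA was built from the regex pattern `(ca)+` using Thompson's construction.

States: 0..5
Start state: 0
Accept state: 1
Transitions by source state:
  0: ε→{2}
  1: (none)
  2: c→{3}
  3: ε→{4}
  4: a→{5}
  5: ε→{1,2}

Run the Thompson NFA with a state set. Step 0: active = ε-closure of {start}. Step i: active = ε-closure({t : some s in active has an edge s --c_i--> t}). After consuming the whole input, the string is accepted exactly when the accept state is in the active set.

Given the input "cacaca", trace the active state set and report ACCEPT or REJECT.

start: ε-closure({0}) = {0,2}
'c' @ 1: {3,4}
'a' @ 2: {1,2,5}  ✓accept
'c' @ 3: {3,4}
'a' @ 4: {1,2,5}  ✓accept
'c' @ 5: {3,4}
'a' @ 6: {1,2,5}  ✓accept
after full input: {1,2,5}  (accept=1 in)

Answer: ACCEPT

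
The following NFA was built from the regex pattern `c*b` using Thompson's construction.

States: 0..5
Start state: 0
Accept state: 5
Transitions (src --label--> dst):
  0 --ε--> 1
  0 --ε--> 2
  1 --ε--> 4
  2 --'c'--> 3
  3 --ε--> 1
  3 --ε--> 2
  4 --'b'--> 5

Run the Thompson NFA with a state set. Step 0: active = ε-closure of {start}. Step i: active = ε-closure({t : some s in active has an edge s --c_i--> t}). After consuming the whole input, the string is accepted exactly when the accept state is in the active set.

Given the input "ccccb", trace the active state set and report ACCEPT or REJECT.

Answer: ACCEPT

Derivation:
initial (ε-close {0}): {0,1,2,4}
'c' @ 1: {1,2,3,4}
'c' @ 2: {1,2,3,4}
'c' @ 3: {1,2,3,4}
'c' @ 4: {1,2,3,4}
'b' @ 5: {5}  [accepting]
end set {5} — state 5 in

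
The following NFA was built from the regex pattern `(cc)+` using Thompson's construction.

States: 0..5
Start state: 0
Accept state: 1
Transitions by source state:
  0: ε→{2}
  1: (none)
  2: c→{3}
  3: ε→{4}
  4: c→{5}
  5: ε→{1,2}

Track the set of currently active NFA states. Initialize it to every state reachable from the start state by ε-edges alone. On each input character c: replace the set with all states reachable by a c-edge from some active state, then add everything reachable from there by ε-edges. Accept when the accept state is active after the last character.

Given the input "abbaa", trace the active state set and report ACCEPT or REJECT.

Answer: REJECT

Steps:
initial (ε-close {0}): {0,2}
'a' @ 1: {}  — state set empty
rest 'bbaa' ignored (set empty)
end set {} — state 1 not in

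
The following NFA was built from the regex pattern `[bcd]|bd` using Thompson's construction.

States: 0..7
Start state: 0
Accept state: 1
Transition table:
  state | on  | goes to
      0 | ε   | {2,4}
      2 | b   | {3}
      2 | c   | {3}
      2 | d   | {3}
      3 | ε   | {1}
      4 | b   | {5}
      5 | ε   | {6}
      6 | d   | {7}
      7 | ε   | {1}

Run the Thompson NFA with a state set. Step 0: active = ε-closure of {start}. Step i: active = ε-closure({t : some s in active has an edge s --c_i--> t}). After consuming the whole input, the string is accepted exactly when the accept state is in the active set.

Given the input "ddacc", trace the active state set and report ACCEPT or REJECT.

Answer: REJECT

Steps:
start: ε-closure({0}) = {0,2,4}
'd' @ 1: {1,3}  (accept∈set)
'd' @ 2: {}  — no active states
rest 'acc' ignored (set empty)
end set {} — state 1 not in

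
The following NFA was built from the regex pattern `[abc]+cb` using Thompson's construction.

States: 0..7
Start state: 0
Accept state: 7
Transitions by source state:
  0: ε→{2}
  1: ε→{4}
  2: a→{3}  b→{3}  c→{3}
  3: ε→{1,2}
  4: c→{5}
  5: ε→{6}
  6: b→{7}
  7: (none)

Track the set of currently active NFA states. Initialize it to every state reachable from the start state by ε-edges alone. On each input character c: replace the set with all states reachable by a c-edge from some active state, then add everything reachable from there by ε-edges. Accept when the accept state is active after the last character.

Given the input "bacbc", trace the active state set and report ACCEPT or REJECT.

S₀ = ε-closure({0}) = {0,2}
'b' @ 1: {1,2,3,4}
'a' @ 2: {1,2,3,4}
'c' @ 3: {1,2,3,4,5,6}
'b' @ 4: {1,2,3,4,7}  [accepting]
'c' @ 5: {1,2,3,4,5,6}
after full input: {1,2,3,4,5,6}  (accept=7 not in)

Answer: REJECT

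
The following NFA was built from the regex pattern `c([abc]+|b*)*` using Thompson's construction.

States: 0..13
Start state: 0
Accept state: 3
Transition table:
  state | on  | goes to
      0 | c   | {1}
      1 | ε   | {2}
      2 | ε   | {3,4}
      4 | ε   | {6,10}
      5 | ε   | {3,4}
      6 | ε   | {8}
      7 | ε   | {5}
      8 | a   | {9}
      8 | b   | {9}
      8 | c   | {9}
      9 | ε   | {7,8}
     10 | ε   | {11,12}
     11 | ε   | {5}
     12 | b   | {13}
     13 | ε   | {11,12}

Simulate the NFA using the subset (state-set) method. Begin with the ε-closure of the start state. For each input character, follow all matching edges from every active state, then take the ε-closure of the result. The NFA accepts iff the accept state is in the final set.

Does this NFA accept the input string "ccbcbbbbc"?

Answer: ACCEPT

Derivation:
initial (ε-close {0}): {0}
'c' @ 1: {1,2,3,4,5,6,8,10,11,12}  [accepting]
'c' @ 2: {3,4,5,6,7,8,9,10,11,12}  [accepting]
'b' @ 3: {3,4,5,6,7,8,9,10,11,12,13}  [accepting]
'c' @ 4: {3,4,5,6,7,8,9,10,11,12}  [accepting]
'b' @ 5: {3,4,5,6,7,8,9,10,11,12,13}  [accepting]
'b' @ 6: {3,4,5,6,7,8,9,10,11,12,13}  [accepting]
'b' @ 7: {3,4,5,6,7,8,9,10,11,12,13}  [accepting]
'b' @ 8: {3,4,5,6,7,8,9,10,11,12,13}  [accepting]
'c' @ 9: {3,4,5,6,7,8,9,10,11,12}  [accepting]
final: {3,4,5,6,7,8,9,10,11,12}; accept 3 in set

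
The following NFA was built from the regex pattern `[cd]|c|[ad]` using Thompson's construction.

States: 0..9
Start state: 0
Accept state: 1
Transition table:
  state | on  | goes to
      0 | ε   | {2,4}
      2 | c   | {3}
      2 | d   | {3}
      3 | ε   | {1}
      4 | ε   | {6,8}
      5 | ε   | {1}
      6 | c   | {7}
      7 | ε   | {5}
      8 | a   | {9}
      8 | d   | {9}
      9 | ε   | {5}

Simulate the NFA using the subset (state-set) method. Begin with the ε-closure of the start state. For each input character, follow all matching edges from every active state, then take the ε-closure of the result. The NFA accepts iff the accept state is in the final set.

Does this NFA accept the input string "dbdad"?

Answer: REJECT

Trace:
S₀ = ε-closure({0}) = {0,2,4,6,8}
'd' @ 1: {1,3,5,9}  (accept∈set)
'b' @ 2: {}  — no active states
rest 'dad' ignored (set empty)
end set {} — state 1 not in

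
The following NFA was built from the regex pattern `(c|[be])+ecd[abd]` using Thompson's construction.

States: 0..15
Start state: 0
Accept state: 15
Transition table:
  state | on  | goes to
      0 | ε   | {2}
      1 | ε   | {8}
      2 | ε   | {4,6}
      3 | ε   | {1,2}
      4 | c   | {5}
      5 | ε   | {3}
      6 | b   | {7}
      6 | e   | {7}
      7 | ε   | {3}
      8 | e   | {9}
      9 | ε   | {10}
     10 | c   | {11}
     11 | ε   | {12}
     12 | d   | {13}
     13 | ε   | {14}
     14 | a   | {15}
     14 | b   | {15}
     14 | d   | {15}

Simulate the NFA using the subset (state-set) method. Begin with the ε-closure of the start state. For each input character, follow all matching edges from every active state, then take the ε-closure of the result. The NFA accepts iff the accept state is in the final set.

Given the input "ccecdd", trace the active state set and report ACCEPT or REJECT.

Answer: ACCEPT

Steps:
initial (ε-close {0}): {0,2,4,6}
'c' @ 1: {1,2,3,4,5,6,8}
'c' @ 2: {1,2,3,4,5,6,8}
'e' @ 3: {1,2,3,4,6,7,8,9,10}
'c' @ 4: {1,2,3,4,5,6,8,11,12}
'd' @ 5: {13,14}
'd' @ 6: {15}  ✓accept
final: {15}; accept 15 in set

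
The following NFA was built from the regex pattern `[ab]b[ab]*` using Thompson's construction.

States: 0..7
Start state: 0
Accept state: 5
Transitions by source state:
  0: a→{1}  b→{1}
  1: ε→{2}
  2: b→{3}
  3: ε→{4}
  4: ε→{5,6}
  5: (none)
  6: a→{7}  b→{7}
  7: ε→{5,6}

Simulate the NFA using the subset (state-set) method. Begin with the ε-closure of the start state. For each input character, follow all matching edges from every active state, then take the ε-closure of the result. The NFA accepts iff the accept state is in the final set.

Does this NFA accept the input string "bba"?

initial (ε-close {0}): {0}
'b' @ 1: {1,2}
'b' @ 2: {3,4,5,6}  [accepting]
'a' @ 3: {5,6,7}  [accepting]
end set {5,6,7} — state 5 in

Answer: ACCEPT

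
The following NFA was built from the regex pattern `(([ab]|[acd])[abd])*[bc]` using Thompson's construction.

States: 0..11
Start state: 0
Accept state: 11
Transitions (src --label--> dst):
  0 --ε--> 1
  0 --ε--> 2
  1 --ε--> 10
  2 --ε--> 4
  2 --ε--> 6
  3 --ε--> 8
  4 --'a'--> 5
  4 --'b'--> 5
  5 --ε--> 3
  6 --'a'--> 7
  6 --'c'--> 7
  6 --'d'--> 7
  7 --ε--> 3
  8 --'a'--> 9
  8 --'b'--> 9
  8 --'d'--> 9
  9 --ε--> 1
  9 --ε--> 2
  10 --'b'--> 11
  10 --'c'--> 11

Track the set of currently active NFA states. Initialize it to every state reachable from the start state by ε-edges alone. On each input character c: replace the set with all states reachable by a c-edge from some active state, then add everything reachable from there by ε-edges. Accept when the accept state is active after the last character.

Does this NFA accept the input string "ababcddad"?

S₀ = ε-closure({0}) = {0,1,2,4,6,10}
'a' @ 1: {3,5,7,8}
'b' @ 2: {1,2,4,6,9,10}
'a' @ 3: {3,5,7,8}
'b' @ 4: {1,2,4,6,9,10}
'c' @ 5: {3,7,8,11}  (accept∈set)
'd' @ 6: {1,2,4,6,9,10}
'd' @ 7: {3,7,8}
'a' @ 8: {1,2,4,6,9,10}
'd' @ 9: {3,7,8}
final: {3,7,8}; accept 11 not in set

Answer: REJECT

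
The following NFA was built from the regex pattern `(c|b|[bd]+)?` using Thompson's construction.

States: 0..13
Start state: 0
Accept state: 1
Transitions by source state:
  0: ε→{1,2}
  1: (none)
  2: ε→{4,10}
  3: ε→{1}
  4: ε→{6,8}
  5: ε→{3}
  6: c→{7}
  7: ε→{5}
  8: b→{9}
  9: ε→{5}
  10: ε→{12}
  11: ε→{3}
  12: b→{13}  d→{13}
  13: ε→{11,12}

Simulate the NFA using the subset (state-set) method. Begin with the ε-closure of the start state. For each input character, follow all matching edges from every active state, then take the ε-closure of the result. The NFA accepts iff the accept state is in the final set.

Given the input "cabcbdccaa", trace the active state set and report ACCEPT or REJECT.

Answer: REJECT

Steps:
initial (ε-close {0}): {0,1,2,4,6,8,10,12}
'c' @ 1: {1,3,5,7}  ✓accept
'a' @ 2: {}  — state set empty
rest 'bcbdccaa' ignored (set empty)
final: {}; accept 1 not in set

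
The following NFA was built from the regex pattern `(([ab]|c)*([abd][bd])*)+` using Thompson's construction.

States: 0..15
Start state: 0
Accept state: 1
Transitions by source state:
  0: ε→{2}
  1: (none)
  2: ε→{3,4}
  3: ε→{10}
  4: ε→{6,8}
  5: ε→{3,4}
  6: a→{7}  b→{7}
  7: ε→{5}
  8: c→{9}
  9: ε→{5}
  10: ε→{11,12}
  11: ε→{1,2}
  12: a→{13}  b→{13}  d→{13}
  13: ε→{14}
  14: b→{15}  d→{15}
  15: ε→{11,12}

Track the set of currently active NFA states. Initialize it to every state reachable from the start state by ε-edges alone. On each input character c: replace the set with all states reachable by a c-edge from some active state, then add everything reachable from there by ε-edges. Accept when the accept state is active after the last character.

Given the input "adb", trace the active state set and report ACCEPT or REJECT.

Answer: ACCEPT

Trace:
initial (ε-close {0}): {0,1,2,3,4,6,8,10,11,12}
'a' @ 1: {1,2,3,4,5,6,7,8,10,11,12,13,14}  [accepting]
'd' @ 2: {1,2,3,4,6,8,10,11,12,13,14,15}  [accepting]
'b' @ 3: {1,2,3,4,5,6,7,8,10,11,12,13,14,15}  [accepting]
after full input: {1,2,3,4,5,6,7,8,10,11,12,13,14,15}  (accept=1 in)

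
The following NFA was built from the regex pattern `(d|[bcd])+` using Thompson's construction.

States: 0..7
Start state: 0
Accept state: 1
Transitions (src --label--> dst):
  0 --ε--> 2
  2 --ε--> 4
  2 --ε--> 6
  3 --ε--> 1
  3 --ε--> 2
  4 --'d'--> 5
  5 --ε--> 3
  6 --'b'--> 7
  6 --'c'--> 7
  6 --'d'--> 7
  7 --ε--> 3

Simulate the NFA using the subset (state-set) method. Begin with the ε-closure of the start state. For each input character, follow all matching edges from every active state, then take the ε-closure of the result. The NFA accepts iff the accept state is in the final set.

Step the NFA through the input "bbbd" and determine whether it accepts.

start: ε-closure({0}) = {0,2,4,6}
'b' @ 1: {1,2,3,4,6,7}  ✓accept
'b' @ 2: {1,2,3,4,6,7}  ✓accept
'b' @ 3: {1,2,3,4,6,7}  ✓accept
'd' @ 4: {1,2,3,4,5,6,7}  ✓accept
end set {1,2,3,4,5,6,7} — state 1 in

Answer: ACCEPT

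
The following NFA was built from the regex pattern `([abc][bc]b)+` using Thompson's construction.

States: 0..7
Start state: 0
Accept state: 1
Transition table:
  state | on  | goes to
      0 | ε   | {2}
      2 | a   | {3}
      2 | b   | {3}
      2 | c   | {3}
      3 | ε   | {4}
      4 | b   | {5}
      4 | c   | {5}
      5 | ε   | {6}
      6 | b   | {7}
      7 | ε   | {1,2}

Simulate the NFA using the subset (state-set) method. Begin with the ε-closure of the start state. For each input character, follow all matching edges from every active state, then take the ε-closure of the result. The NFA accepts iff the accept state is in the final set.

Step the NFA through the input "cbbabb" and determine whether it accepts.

Answer: ACCEPT

Derivation:
start: ε-closure({0}) = {0,2}
'c' @ 1: {3,4}
'b' @ 2: {5,6}
'b' @ 3: {1,2,7}  [accepting]
'a' @ 4: {3,4}
'b' @ 5: {5,6}
'b' @ 6: {1,2,7}  [accepting]
final: {1,2,7}; accept 1 in set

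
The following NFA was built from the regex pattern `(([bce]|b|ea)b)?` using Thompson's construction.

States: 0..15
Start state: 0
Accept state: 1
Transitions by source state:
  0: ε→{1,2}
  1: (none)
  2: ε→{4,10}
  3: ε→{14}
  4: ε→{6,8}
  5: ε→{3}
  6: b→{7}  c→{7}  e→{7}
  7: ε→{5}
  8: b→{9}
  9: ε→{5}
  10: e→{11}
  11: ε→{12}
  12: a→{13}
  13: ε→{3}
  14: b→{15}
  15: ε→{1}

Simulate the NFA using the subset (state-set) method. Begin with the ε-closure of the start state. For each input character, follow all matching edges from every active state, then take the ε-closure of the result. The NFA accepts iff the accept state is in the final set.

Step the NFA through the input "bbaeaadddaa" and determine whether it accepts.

Answer: REJECT

Steps:
S₀ = ε-closure({0}) = {0,1,2,4,6,8,10}
'b' @ 1: {3,5,7,9,14}
'b' @ 2: {1,15}  ✓accept
'a' @ 3: {}  — state set empty
rest 'eaadddaa' ignored (set empty)
after full input: {}  (accept=1 not in)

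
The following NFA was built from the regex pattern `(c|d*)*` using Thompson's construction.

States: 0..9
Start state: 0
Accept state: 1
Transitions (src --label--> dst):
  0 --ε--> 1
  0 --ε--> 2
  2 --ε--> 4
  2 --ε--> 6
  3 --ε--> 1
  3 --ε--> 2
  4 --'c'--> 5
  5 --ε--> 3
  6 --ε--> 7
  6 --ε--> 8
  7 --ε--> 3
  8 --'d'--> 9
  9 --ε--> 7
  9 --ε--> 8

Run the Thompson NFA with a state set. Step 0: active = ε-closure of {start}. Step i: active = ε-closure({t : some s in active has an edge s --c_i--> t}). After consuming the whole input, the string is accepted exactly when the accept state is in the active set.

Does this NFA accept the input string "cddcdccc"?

Answer: ACCEPT

Derivation:
initial (ε-close {0}): {0,1,2,3,4,6,7,8}
'c' @ 1: {1,2,3,4,5,6,7,8}  [accepting]
'd' @ 2: {1,2,3,4,6,7,8,9}  [accepting]
'd' @ 3: {1,2,3,4,6,7,8,9}  [accepting]
'c' @ 4: {1,2,3,4,5,6,7,8}  [accepting]
'd' @ 5: {1,2,3,4,6,7,8,9}  [accepting]
'c' @ 6: {1,2,3,4,5,6,7,8}  [accepting]
'c' @ 7: {1,2,3,4,5,6,7,8}  [accepting]
'c' @ 8: {1,2,3,4,5,6,7,8}  [accepting]
after full input: {1,2,3,4,5,6,7,8}  (accept=1 in)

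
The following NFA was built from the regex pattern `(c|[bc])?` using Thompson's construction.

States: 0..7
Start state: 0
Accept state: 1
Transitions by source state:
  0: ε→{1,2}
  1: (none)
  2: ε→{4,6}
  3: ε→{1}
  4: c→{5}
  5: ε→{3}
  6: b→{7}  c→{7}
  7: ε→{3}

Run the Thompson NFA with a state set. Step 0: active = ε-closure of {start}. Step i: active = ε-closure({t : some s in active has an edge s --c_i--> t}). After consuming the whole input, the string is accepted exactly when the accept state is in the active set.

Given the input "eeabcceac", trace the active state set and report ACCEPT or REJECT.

Answer: REJECT

Steps:
start: ε-closure({0}) = {0,1,2,4,6}
'e' @ 1: {}  — state set empty
rest 'eabcceac' ignored (set empty)
end set {} — state 1 not in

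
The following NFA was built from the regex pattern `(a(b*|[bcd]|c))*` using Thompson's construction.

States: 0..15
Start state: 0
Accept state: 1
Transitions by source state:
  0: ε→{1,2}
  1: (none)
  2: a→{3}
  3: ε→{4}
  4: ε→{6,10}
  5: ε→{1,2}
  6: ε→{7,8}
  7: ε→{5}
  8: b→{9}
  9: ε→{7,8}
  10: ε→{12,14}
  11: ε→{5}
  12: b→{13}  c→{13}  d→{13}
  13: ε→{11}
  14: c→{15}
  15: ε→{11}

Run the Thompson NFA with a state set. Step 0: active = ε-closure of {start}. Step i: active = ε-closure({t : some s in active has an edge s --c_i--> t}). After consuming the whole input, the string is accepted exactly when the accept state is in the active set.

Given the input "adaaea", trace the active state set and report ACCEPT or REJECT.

Answer: REJECT

Steps:
S₀ = ε-closure({0}) = {0,1,2}
'a' @ 1: {1,2,3,4,5,6,7,8,10,12,14}  ✓accept
'd' @ 2: {1,2,5,11,13}  ✓accept
'a' @ 3: {1,2,3,4,5,6,7,8,10,12,14}  ✓accept
'a' @ 4: {1,2,3,4,5,6,7,8,10,12,14}  ✓accept
'e' @ 5: {}  — state set empty
rest 'a' ignored (set empty)
final: {}; accept 1 not in set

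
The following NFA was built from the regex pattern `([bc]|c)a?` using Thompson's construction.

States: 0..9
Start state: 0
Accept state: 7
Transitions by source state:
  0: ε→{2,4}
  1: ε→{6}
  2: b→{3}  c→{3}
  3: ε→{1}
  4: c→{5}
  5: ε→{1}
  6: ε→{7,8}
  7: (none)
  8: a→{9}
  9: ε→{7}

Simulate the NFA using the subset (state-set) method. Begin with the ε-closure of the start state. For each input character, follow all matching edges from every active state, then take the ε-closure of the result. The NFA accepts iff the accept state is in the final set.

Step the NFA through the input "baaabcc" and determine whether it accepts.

Answer: REJECT

Steps:
initial (ε-close {0}): {0,2,4}
'b' @ 1: {1,3,6,7,8}  (accept∈set)
'a' @ 2: {7,9}  (accept∈set)
'a' @ 3: {}  — dead — no transitions
rest 'abcc' ignored (set empty)
final: {}; accept 7 not in set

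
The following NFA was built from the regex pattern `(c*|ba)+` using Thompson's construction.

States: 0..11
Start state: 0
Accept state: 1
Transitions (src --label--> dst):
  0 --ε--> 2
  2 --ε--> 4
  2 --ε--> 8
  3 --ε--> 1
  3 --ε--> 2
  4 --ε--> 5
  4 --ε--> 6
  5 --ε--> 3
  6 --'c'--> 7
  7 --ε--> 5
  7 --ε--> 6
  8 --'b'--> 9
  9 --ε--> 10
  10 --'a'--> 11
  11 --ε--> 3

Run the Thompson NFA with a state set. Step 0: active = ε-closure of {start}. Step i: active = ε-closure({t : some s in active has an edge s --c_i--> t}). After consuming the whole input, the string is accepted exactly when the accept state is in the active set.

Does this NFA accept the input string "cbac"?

Answer: ACCEPT

Steps:
start: ε-closure({0}) = {0,1,2,3,4,5,6,8}
'c' @ 1: {1,2,3,4,5,6,7,8}  [accepting]
'b' @ 2: {9,10}
'a' @ 3: {1,2,3,4,5,6,8,11}  [accepting]
'c' @ 4: {1,2,3,4,5,6,7,8}  [accepting]
final: {1,2,3,4,5,6,7,8}; accept 1 in set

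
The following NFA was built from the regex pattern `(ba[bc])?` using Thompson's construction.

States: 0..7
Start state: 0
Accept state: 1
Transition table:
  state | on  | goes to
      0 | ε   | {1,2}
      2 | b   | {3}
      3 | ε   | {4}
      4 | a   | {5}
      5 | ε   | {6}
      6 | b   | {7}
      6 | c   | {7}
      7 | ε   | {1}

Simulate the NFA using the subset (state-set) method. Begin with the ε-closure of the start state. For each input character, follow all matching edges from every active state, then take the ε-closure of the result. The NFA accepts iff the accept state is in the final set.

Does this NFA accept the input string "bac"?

initial (ε-close {0}): {0,1,2}
'b' @ 1: {3,4}
'a' @ 2: {5,6}
'c' @ 3: {1,7}  ✓accept
end set {1,7} — state 1 in

Answer: ACCEPT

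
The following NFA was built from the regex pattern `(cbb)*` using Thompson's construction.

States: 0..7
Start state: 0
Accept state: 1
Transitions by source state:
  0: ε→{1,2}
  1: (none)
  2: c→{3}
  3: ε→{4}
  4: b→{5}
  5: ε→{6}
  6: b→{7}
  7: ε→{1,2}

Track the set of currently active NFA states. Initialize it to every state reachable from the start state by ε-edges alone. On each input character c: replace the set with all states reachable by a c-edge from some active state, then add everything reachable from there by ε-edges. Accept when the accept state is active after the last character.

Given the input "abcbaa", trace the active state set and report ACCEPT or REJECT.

initial (ε-close {0}): {0,1,2}
'a' @ 1: {}  — no active states
rest 'bcbaa' ignored (set empty)
after full input: {}  (accept=1 not in)

Answer: REJECT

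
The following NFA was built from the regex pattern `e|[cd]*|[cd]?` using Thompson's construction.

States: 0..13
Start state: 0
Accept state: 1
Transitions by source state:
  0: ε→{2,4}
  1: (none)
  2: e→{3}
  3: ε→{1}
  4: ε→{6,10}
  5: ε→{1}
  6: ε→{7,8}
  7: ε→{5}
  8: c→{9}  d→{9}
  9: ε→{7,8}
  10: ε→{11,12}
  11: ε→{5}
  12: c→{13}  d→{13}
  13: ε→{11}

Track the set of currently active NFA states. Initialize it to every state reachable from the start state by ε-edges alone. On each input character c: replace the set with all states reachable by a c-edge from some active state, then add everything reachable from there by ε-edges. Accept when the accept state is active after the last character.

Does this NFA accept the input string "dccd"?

Answer: ACCEPT

Trace:
start: ε-closure({0}) = {0,1,2,4,5,6,7,8,10,11,12}
'd' @ 1: {1,5,7,8,9,11,13}  ✓accept
'c' @ 2: {1,5,7,8,9}  ✓accept
'c' @ 3: {1,5,7,8,9}  ✓accept
'd' @ 4: {1,5,7,8,9}  ✓accept
after full input: {1,5,7,8,9}  (accept=1 in)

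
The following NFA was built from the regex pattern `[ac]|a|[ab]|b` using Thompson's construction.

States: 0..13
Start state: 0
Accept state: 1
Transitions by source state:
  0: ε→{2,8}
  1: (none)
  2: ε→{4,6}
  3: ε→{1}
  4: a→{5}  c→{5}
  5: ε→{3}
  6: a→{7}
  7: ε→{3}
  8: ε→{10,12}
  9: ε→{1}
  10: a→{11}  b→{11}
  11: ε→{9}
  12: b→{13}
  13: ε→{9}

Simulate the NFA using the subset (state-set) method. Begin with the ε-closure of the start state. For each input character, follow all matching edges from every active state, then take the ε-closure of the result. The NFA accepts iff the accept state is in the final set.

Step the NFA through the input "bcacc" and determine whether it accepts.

Answer: REJECT

Trace:
S₀ = ε-closure({0}) = {0,2,4,6,8,10,12}
'b' @ 1: {1,9,11,13}  ✓accept
'c' @ 2: {}  — no active states
rest 'acc' ignored (set empty)
final: {}; accept 1 not in set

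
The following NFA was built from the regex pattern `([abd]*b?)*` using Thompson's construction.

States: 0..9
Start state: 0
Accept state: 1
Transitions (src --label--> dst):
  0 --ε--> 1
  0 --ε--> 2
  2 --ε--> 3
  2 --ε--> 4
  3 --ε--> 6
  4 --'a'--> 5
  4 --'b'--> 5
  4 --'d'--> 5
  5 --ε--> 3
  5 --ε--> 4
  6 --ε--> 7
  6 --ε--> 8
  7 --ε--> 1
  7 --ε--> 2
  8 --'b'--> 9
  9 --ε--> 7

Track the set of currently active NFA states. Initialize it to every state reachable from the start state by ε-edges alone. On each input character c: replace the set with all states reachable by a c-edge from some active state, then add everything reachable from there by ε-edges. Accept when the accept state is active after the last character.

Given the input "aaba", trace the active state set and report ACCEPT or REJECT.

Answer: ACCEPT

Steps:
start: ε-closure({0}) = {0,1,2,3,4,6,7,8}
'a' @ 1: {1,2,3,4,5,6,7,8}  ✓accept
'a' @ 2: {1,2,3,4,5,6,7,8}  ✓accept
'b' @ 3: {1,2,3,4,5,6,7,8,9}  ✓accept
'a' @ 4: {1,2,3,4,5,6,7,8}  ✓accept
end set {1,2,3,4,5,6,7,8} — state 1 in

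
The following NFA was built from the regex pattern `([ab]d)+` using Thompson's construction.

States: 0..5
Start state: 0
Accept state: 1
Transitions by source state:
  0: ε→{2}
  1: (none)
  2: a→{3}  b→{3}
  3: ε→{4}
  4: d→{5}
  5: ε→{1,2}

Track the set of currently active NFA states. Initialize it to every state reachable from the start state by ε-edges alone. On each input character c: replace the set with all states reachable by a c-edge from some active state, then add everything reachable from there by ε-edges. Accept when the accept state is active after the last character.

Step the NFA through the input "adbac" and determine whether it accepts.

S₀ = ε-closure({0}) = {0,2}
'a' @ 1: {3,4}
'd' @ 2: {1,2,5}  (accept∈set)
'b' @ 3: {3,4}
'a' @ 4: {}  — no active states
rest 'c' ignored (set empty)
after full input: {}  (accept=1 not in)

Answer: REJECT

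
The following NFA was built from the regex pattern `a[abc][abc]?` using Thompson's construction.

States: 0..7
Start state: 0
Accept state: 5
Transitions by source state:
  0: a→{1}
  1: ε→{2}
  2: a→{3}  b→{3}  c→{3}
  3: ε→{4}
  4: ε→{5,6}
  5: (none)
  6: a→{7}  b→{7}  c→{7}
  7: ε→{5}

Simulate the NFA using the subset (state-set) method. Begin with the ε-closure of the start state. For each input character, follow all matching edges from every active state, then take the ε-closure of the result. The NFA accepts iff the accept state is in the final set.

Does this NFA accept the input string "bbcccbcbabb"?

start: ε-closure({0}) = {0}
'b' @ 1: {}  — dead — no transitions
rest 'bcccbcbabb' ignored (set empty)
after full input: {}  (accept=5 not in)

Answer: REJECT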